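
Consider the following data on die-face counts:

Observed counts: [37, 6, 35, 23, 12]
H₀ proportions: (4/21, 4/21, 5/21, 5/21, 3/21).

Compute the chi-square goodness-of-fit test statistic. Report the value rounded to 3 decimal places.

test statistic = 26.390

n = 113; E_i = n·p_i = [21.52, 21.52, 26.90, 26.90, 16.14]
χ² = (37−21.52)²/21.52 + (6−21.52)²/21.52 + (35−26.90)²/26.90 + (23−26.90)²/26.90 + (12−16.14)²/16.14 = 26.3898
df = 4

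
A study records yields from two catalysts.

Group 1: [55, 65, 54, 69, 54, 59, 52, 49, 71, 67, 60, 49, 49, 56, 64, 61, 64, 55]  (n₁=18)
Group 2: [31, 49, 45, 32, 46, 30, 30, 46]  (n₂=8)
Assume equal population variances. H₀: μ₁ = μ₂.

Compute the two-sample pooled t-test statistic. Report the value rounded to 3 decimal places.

test statistic = 6.254

x̄₁=58.500, s₁=7.006, n₁=18
x̄₂=38.625, s₂=8.518, n₂=8
s_p² = [17·7.006² + 7·8.518²]/24 = 55.9323
SE = √(s_p²·(1/18+1/8)) = 3.1779
t = (58.500−38.625)/3.1779 = 6.2542
df = 24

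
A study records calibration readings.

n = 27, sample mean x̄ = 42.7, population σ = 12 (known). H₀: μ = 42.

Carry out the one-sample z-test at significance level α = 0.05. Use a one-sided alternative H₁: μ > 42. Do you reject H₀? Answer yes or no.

reject H₀: no

SE = σ/√n = 12/√27 = 2.3094
z = (x̄−μ₀)/SE = (42.7−42)/2.3094 = 0.3031
p-value (one-sided, H₁ greater) = 0.38090
At α=0.05: p ≥ α → fail to reject H₀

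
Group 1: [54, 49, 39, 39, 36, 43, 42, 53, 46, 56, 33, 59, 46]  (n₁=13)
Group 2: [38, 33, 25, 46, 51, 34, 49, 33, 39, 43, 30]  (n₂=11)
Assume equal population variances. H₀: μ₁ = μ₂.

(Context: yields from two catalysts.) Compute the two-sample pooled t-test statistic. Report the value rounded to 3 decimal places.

test statistic = 2.246

x̄₁=45.769, s₁=8.074, n₁=13
x̄₂=38.273, s₂=8.235, n₂=11
s_p² = [12·8.074² + 10·8.235²]/22 = 66.3859
SE = √(s_p²·(1/13+1/11)) = 3.3379
t = (45.769−38.273)/3.3379 = 2.2459
df = 22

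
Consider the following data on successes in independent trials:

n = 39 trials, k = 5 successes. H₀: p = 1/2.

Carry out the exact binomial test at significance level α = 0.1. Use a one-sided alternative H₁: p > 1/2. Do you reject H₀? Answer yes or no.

Exact binomial: n=39, k=5, p₀=1/2=0.5000
P(X≥5) from Σ C(n,i)·p₀^i·(1−p₀)^(n−i)
p-value (one-sided, H₁ greater) = 1.00000
At α=0.1: p ≥ α → fail to reject H₀

reject H₀: no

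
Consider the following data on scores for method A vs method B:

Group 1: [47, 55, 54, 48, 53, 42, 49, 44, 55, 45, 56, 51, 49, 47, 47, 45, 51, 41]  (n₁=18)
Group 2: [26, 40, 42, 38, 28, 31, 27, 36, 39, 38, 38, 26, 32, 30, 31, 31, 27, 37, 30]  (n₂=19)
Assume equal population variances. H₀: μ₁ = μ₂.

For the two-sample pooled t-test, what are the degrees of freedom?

df = n₁ + n₂ − 2 = 18 + 19 − 2 = 35

degrees of freedom = 35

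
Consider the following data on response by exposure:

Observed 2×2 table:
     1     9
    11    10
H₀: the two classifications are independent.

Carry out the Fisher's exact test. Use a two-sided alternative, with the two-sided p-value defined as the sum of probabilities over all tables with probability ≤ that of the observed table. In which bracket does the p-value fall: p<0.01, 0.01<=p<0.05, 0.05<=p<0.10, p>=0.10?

p-value bracket: 0.01<=p<0.05

Margins: r₁=10, r₂=21, c₁=12, c₂=19, n=31
p_obs = C(10,1)·C(21,11)/C(31,12); sum pmf over tables with pmf ≤ p_obs
p-value (two-sided) = 0.04638
→ bracket: 0.01<=p<0.05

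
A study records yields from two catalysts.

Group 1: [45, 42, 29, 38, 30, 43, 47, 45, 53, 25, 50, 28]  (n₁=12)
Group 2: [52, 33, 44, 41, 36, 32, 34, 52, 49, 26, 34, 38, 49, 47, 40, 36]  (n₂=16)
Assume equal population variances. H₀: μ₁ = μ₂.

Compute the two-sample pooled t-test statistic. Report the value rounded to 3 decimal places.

x̄₁=39.583, s₁=9.405, n₁=12
x̄₂=40.188, s₂=7.884, n₂=16
s_p² = [11·9.405² + 15·7.884²]/26 = 73.2829
SE = √(s_p²·(1/12+1/16)) = 3.2691
t = (39.583−40.188)/3.2691 = -0.1848
df = 26

test statistic = -0.185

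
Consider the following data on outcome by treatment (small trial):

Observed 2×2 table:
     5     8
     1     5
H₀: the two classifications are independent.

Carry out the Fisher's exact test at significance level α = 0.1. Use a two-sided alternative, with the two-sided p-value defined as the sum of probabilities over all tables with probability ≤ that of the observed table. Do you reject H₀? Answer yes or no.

reject H₀: no

Margins: r₁=13, r₂=6, c₁=6, c₂=13, n=19
p_obs = C(13,5)·C(6,1)/C(19,6); sum pmf over tables with pmf ≤ p_obs
p-value (two-sided) = 0.60471
At α=0.1: p ≥ α → fail to reject H₀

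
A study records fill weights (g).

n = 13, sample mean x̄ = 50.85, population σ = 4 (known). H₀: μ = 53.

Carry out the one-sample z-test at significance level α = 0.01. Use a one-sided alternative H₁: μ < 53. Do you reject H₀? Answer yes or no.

SE = σ/√n = 4/√13 = 1.1094
z = (x̄−μ₀)/SE = (50.85−53)/1.1094 = -1.9380
p-value (one-sided, H₁ less) = 0.02631
At α=0.01: p ≥ α → fail to reject H₀

reject H₀: no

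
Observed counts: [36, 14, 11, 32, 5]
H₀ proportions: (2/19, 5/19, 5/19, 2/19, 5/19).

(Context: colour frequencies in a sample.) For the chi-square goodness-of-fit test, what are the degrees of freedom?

df = k − 1 = 5 − 1 = 4

degrees of freedom = 4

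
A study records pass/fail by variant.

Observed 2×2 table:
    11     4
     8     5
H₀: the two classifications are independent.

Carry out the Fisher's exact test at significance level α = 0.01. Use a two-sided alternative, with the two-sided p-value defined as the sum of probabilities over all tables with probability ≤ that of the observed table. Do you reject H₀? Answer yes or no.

Margins: r₁=15, r₂=13, c₁=19, c₂=9, n=28
p_obs = C(15,11)·C(13,8)/C(28,19); sum pmf over tables with pmf ≤ p_obs
p-value (two-sided) = 0.68913
At α=0.01: p ≥ α → fail to reject H₀

reject H₀: no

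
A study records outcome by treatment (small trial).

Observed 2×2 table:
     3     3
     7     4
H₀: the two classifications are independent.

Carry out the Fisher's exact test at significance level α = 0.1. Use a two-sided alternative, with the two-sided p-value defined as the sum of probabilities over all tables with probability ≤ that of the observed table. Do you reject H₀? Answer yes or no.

Margins: r₁=6, r₂=11, c₁=10, c₂=7, n=17
p_obs = C(6,3)·C(11,7)/C(17,10); sum pmf over tables with pmf ≤ p_obs
p-value (two-sided) = 0.64367
At α=0.1: p ≥ α → fail to reject H₀

reject H₀: no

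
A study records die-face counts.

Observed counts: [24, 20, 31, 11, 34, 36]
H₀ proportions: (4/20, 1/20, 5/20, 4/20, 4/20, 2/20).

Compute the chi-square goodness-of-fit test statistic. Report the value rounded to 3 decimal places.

test statistic = 62.391

n = 156; E_i = n·p_i = [31.20, 7.80, 39.00, 31.20, 31.20, 15.60]
χ² = (24−31.20)²/31.20 + (20−7.80)²/7.80 + (31−39.00)²/39.00 + (11−31.20)²/31.20 + (34−31.20)²/31.20 + (36−15.60)²/15.60 = 62.3910
df = 5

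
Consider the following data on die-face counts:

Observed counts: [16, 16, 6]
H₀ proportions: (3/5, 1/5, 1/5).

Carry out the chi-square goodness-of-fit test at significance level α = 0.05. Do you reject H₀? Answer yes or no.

n = 38; E_i = n·p_i = [22.80, 7.60, 7.60]
χ² = (16−22.80)²/22.80 + (16−7.60)²/7.60 + (6−7.60)²/7.60 = 11.6491
df = 2
p-value (upper-tail) = 0.00295
At α=0.05: p < α → reject H₀

reject H₀: yes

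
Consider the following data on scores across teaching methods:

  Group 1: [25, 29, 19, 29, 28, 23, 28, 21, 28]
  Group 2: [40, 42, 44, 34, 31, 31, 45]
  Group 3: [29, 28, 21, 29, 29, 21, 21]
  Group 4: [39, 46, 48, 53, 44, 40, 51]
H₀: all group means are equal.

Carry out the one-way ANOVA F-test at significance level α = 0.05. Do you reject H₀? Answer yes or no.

reject H₀: yes

Group means [25.56, 38.14, 25.43, 45.86], grand mean 33.200
SSB = Σnᵢ(x̄ᵢ−x̄)² = 2241.149; SSW = ΣΣ(x−x̄ᵢ)² = 601.651
MSB = 2241.149/3 = 747.0497; MSW = 601.651/26 = 23.1404
F = MSB/MSW = 32.2833
df = (3, 26)
p-value (upper-tail) = 0.00000
At α=0.05: p < α → reject H₀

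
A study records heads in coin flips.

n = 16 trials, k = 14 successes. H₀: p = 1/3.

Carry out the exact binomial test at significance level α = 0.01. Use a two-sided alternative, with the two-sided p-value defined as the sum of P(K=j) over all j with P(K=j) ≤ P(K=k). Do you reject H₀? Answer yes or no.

Exact binomial: n=16, k=14, p₀=1/3=0.3333
P(X=j) = C(n,j)·p₀^j·(1−p₀)^(n−j); p = Σ P(X=j) over j with P(X=j) ≤ P(X=14)
p-value (two-sided) = 0.00001
At α=0.01: p < α → reject H₀

reject H₀: yes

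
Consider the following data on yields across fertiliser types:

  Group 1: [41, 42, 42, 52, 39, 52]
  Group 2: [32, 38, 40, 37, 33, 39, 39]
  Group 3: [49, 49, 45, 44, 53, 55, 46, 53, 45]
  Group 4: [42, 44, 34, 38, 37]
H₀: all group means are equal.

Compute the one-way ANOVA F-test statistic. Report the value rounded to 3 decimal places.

Group means [44.67, 36.86, 48.78, 39.00], grand mean 42.963
SSB = Σnᵢ(x̄ᵢ−x̄)² = 661.217; SSW = ΣΣ(x−x̄ᵢ)² = 423.746
MSB = 661.217/3 = 220.4056; MSW = 423.746/23 = 18.4237
F = MSB/MSW = 11.9631
df = (3, 23)

test statistic = 11.963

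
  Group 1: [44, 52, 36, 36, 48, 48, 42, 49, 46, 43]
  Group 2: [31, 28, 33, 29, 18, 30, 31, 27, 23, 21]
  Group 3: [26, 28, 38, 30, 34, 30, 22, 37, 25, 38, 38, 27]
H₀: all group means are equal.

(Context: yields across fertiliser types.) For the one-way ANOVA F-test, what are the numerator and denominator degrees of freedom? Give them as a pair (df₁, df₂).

degrees of freedom = [2, 29]

k = 3 groups, N = 32 total
df = (k−1, N−k) = (3−1, 32−3) = (2, 29)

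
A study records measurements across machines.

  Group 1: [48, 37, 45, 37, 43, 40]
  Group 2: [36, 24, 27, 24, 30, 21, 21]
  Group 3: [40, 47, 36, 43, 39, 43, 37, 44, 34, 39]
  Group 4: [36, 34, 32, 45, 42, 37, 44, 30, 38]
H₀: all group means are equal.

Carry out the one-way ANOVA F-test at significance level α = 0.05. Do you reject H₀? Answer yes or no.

reject H₀: yes

Group means [41.67, 26.14, 40.20, 37.56], grand mean 36.656
SSB = Σnᵢ(x̄ᵢ−x̄)² = 1057.206; SSW = ΣΣ(x−x̄ᵢ)² = 640.013
MSB = 1057.206/3 = 352.4020; MSW = 640.013/28 = 22.8576
F = MSB/MSW = 15.4173
df = (3, 28)
p-value (upper-tail) = 0.00000
At α=0.05: p < α → reject H₀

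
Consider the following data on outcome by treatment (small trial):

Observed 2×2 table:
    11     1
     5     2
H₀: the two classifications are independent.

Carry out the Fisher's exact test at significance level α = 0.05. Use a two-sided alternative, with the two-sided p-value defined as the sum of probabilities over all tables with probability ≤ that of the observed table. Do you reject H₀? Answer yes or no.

Margins: r₁=12, r₂=7, c₁=16, c₂=3, n=19
p_obs = C(12,11)·C(7,5)/C(19,16); sum pmf over tables with pmf ≤ p_obs
p-value (two-sided) = 0.52322
At α=0.05: p ≥ α → fail to reject H₀

reject H₀: no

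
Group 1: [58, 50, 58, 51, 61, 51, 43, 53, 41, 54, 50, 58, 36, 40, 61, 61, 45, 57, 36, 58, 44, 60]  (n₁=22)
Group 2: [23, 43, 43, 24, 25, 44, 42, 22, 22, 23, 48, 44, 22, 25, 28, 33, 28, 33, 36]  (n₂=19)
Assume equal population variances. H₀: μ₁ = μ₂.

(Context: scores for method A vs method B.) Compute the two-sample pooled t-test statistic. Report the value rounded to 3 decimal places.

test statistic = 6.975

x̄₁=51.182, s₁=8.302, n₁=22
x̄₂=32.000, s₂=9.309, n₂=19
s_p² = [21·8.302² + 18·9.309²]/39 = 77.1096
SE = √(s_p²·(1/22+1/19)) = 2.7502
t = (51.182−32.000)/2.7502 = 6.9748
df = 39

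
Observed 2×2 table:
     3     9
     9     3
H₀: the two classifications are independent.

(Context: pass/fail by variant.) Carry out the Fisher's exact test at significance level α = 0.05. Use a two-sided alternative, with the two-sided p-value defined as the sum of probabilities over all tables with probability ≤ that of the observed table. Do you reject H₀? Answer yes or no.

reject H₀: yes

Margins: r₁=12, r₂=12, c₁=12, c₂=12, n=24
p_obs = C(12,3)·C(12,9)/C(24,12); sum pmf over tables with pmf ≤ p_obs
p-value (two-sided) = 0.03913
At α=0.05: p < α → reject H₀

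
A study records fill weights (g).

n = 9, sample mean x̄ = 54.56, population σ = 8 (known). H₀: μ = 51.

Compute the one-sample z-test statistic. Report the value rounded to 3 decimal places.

SE = σ/√n = 8/√9 = 2.6667
z = (x̄−μ₀)/SE = (54.56−51)/2.6667 = 1.3350

test statistic = 1.335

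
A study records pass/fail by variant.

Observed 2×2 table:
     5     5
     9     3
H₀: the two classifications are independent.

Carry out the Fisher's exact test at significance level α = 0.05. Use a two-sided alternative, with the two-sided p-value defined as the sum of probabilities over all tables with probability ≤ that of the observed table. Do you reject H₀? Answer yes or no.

Margins: r₁=10, r₂=12, c₁=14, c₂=8, n=22
p_obs = C(10,5)·C(12,9)/C(22,14); sum pmf over tables with pmf ≤ p_obs
p-value (two-sided) = 0.37771
At α=0.05: p ≥ α → fail to reject H₀

reject H₀: no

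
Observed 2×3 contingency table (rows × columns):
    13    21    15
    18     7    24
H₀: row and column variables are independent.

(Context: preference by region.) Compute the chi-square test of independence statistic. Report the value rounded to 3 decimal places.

test statistic = 9.883

Row totals [49, 49], col totals [31, 28, 39], n=98
χ² = (13−15.50)²/15.50 + (21−14.00)²/14.00 + (15−19.50)²/19.50 + (18−15.50)²/15.50 + (7−14.00)²/14.00 + (24−19.50)²/19.50 = 9.8834
df = 2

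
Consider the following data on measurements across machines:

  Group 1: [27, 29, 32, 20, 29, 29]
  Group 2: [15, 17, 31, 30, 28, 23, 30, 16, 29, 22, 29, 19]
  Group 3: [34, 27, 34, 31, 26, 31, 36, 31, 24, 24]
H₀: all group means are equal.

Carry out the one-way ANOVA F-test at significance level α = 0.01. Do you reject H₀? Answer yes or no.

reject H₀: no

Group means [27.67, 24.08, 29.80], grand mean 26.893
SSB = Σnᵢ(x̄ᵢ−x̄)² = 182.829; SSW = ΣΣ(x−x̄ᵢ)² = 661.850
MSB = 182.829/2 = 91.4143; MSW = 661.850/25 = 26.4740
F = MSB/MSW = 3.4530
df = (2, 25)
p-value (upper-tail) = 0.04741
At α=0.01: p ≥ α → fail to reject H₀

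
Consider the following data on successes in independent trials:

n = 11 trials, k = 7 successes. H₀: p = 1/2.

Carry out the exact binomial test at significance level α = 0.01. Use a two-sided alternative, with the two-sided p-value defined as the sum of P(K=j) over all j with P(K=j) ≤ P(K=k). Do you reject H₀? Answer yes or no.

reject H₀: no

Exact binomial: n=11, k=7, p₀=1/2=0.5000
P(X=j) = C(n,j)·p₀^j·(1−p₀)^(n−j); p = Σ P(X=j) over j with P(X=j) ≤ P(X=7)
p-value (two-sided) = 0.54883
At α=0.01: p ≥ α → fail to reject H₀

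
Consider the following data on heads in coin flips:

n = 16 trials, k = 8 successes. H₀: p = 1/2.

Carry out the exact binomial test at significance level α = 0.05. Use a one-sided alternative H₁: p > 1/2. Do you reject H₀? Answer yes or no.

reject H₀: no

Exact binomial: n=16, k=8, p₀=1/2=0.5000
P(X≥8) from Σ C(n,i)·p₀^i·(1−p₀)^(n−i)
p-value (one-sided, H₁ greater) = 0.59819
At α=0.05: p ≥ α → fail to reject H₀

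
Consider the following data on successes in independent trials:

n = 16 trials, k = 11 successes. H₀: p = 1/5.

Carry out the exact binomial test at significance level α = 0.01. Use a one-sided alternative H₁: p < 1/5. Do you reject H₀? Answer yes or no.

reject H₀: no

Exact binomial: n=16, k=11, p₀=1/5=0.2000
P(X≤11) from Σ C(n,i)·p₀^i·(1−p₀)^(n−i)
p-value (one-sided, H₁ less) = 1.00000
At α=0.01: p ≥ α → fail to reject H₀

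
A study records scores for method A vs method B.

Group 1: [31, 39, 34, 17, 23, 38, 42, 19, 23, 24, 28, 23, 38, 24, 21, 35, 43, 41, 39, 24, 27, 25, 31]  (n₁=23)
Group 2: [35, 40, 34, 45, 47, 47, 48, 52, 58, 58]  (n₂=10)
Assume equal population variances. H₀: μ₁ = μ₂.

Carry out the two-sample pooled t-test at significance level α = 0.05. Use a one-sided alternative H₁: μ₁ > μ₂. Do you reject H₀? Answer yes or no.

x̄₁=29.957, s₁=8.065, n₁=23
x̄₂=46.400, s₂=8.369, n₂=10
s_p² = [22·8.065² + 9·8.369²]/31 = 66.4954
SE = √(s_p²·(1/23+1/10)) = 3.0888
t = (29.957−46.400)/3.0888 = -5.3236
df = 31
p-value (one-sided, H₁ greater) = 1.00000
At α=0.05: p ≥ α → fail to reject H₀

reject H₀: no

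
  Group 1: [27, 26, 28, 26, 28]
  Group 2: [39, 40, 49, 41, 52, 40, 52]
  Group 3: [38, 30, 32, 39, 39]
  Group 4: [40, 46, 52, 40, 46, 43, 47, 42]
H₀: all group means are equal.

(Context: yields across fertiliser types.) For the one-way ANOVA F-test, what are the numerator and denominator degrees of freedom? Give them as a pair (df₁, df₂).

degrees of freedom = [3, 21]

k = 4 groups, N = 25 total
df = (k−1, N−k) = (4−1, 25−4) = (3, 21)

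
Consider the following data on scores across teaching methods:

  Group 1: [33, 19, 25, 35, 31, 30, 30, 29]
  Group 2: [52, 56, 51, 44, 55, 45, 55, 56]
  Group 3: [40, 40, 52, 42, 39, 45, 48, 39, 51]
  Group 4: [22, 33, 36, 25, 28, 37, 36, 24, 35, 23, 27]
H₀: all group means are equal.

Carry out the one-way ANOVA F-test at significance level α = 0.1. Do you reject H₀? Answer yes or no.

reject H₀: yes

Group means [29.00, 51.75, 44.00, 29.64], grand mean 38.000
SSB = Σnᵢ(x̄ᵢ−x̄)² = 3253.955; SSW = ΣΣ(x−x̄ᵢ)² = 894.045
MSB = 3253.955/3 = 1084.6515; MSW = 894.045/32 = 27.9389
F = MSB/MSW = 38.8222
df = (3, 32)
p-value (upper-tail) = 0.00000
At α=0.1: p < α → reject H₀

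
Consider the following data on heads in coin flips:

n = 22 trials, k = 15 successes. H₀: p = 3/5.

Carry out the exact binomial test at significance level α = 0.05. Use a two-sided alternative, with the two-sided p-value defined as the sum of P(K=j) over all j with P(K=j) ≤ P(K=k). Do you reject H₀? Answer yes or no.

Exact binomial: n=22, k=15, p₀=3/5=0.6000
P(X=j) = C(n,j)·p₀^j·(1−p₀)^(n−j); p = Σ P(X=j) over j with P(X=j) ≤ P(X=15)
p-value (two-sided) = 0.51787
At α=0.05: p ≥ α → fail to reject H₀

reject H₀: no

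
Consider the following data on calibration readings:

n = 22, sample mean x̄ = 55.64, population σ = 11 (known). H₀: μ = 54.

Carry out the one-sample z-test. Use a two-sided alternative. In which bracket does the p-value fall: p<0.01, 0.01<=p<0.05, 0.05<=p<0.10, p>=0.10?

SE = σ/√n = 11/√22 = 2.3452
z = (x̄−μ₀)/SE = (55.64−54)/2.3452 = 0.6993
p-value (two-sided) = 0.48437
→ bracket: p>=0.10

p-value bracket: p>=0.10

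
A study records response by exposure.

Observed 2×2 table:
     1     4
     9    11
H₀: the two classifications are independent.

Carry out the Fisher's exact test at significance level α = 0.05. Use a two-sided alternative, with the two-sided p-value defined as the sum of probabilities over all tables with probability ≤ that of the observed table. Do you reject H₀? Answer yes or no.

Margins: r₁=5, r₂=20, c₁=10, c₂=15, n=25
p_obs = C(5,1)·C(20,9)/C(25,10); sum pmf over tables with pmf ≤ p_obs
p-value (two-sided) = 0.61462
At α=0.05: p ≥ α → fail to reject H₀

reject H₀: no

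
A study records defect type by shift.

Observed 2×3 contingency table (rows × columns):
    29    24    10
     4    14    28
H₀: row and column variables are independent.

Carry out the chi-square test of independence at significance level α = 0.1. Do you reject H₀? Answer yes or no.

Row totals [63, 46], col totals [33, 38, 38], n=109
χ² = (29−19.07)²/19.07 + (24−21.96)²/21.96 + (10−21.96)²/21.96 + (4−13.93)²/13.93 + (14−16.04)²/16.04 + (28−16.04)²/16.04 = 28.1302
df = 2
p-value (upper-tail) = 0.00000
At α=0.1: p < α → reject H₀

reject H₀: yes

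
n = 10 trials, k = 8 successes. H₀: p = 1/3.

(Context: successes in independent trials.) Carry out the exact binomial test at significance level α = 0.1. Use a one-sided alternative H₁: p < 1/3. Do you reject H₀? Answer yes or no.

Exact binomial: n=10, k=8, p₀=1/3=0.3333
P(X≤8) from Σ C(n,i)·p₀^i·(1−p₀)^(n−i)
p-value (one-sided, H₁ less) = 0.99964
At α=0.1: p ≥ α → fail to reject H₀

reject H₀: no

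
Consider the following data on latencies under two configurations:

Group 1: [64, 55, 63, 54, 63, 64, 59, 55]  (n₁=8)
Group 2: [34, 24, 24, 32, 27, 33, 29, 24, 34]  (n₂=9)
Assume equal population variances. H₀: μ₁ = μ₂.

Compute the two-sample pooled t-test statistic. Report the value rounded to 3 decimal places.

test statistic = 14.337

x̄₁=59.625, s₁=4.406, n₁=8
x̄₂=29.000, s₂=4.387, n₂=9
s_p² = [7·4.406² + 8·4.387²]/15 = 19.3250
SE = √(s_p²·(1/8+1/9)) = 2.1361
t = (59.625−29.000)/2.1361 = 14.3370
df = 15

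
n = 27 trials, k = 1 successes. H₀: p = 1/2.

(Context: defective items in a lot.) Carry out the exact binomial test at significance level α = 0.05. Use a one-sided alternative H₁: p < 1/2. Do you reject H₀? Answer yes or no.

Exact binomial: n=27, k=1, p₀=1/2=0.5000
P(X≤1) from Σ C(n,i)·p₀^i·(1−p₀)^(n−i)
p-value (one-sided, H₁ less) = 0.00000
At α=0.05: p < α → reject H₀

reject H₀: yes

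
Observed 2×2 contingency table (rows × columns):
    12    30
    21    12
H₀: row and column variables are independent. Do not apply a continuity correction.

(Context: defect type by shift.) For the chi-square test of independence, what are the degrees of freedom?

df = (r−1)(c−1) = (2−1)·(2−1) = 1

degrees of freedom = 1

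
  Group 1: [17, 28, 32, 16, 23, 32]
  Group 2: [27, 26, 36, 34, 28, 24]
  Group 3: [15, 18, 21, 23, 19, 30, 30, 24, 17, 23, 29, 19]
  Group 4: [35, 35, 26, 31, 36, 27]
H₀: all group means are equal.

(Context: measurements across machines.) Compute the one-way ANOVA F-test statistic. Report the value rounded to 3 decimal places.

test statistic = 4.882

Group means [24.67, 29.17, 22.33, 31.67], grand mean 26.033
SSB = Σnᵢ(x̄ᵢ−x̄)² = 424.800; SSW = ΣΣ(x−x̄ᵢ)² = 754.167
MSB = 424.800/3 = 141.6000; MSW = 754.167/26 = 29.0064
F = MSB/MSW = 4.8817
df = (3, 26)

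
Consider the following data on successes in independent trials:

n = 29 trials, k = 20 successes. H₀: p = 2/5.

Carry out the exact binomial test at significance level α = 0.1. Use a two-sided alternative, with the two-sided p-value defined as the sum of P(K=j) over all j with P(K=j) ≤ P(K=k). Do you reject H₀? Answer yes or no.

Exact binomial: n=29, k=20, p₀=2/5=0.4000
P(X=j) = C(n,j)·p₀^j·(1−p₀)^(n−j); p = Σ P(X=j) over j with P(X=j) ≤ P(X=20)
p-value (two-sided) = 0.00200
At α=0.1: p < α → reject H₀

reject H₀: yes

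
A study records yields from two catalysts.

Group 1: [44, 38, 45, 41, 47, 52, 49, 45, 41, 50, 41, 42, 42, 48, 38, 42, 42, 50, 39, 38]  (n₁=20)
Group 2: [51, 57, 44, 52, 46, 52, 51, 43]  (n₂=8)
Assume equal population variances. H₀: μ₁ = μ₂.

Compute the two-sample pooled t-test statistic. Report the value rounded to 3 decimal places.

x̄₁=43.700, s₁=4.366, n₁=20
x̄₂=49.500, s₂=4.751, n₂=8
s_p² = [19·4.366² + 7·4.751²]/26 = 20.0077
SE = √(s_p²·(1/20+1/8)) = 1.8712
t = (43.700−49.500)/1.8712 = -3.0996
df = 26

test statistic = -3.100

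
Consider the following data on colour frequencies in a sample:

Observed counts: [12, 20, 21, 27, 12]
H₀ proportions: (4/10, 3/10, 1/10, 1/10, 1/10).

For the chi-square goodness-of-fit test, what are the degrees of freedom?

degrees of freedom = 4

df = k − 1 = 5 − 1 = 4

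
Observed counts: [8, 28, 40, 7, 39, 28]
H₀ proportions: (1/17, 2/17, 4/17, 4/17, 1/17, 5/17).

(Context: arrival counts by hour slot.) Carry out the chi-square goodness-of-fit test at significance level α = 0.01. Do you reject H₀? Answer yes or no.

n = 150; E_i = n·p_i = [8.82, 17.65, 35.29, 35.29, 8.82, 44.12]
χ² = (8−8.82)²/8.82 + (28−17.65)²/17.65 + (40−35.29)²/35.29 + (7−35.29)²/35.29 + (39−8.82)²/8.82 + (28−44.12)²/44.12 = 138.5523
df = 5
p-value (upper-tail) = 0.00000
At α=0.01: p < α → reject H₀

reject H₀: yes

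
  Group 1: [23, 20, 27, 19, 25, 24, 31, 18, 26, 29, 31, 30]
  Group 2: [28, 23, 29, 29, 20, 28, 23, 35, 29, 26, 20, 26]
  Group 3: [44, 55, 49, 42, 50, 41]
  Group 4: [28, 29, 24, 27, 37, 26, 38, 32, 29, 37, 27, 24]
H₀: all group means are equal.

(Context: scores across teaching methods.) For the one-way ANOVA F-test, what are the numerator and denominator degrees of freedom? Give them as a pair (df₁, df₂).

degrees of freedom = [3, 38]

k = 4 groups, N = 42 total
df = (k−1, N−k) = (4−1, 42−4) = (3, 38)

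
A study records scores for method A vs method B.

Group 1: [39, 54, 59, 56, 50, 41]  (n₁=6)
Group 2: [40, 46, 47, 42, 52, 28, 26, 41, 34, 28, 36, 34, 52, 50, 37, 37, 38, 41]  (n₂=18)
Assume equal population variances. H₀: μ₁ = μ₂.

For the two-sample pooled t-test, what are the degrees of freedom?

df = n₁ + n₂ − 2 = 6 + 18 − 2 = 22

degrees of freedom = 22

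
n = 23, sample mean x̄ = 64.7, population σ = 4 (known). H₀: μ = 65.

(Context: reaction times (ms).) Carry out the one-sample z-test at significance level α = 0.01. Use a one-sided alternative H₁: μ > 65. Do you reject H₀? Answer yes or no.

reject H₀: no

SE = σ/√n = 4/√23 = 0.8341
z = (x̄−μ₀)/SE = (64.7−65)/0.8341 = -0.3597
p-value (one-sided, H₁ greater) = 0.64046
At α=0.01: p ≥ α → fail to reject H₀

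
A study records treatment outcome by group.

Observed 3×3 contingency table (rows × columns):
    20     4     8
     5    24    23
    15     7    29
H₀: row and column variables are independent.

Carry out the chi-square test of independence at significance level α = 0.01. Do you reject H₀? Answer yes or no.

reject H₀: yes

Row totals [32, 52, 51], col totals [40, 35, 60], n=135
χ² = (20−9.48)²/9.48 + (4−8.30)²/8.30 + (8−14.22)²/14.22 + (5−15.41)²/15.41 + (24−13.48)²/13.48 + (23−23.11)²/23.11 + (15−15.11)²/15.11 + (7−13.22)²/13.22 + (29−22.67)²/22.67 = 36.5519
df = 4
p-value (upper-tail) = 0.00000
At α=0.01: p < α → reject H₀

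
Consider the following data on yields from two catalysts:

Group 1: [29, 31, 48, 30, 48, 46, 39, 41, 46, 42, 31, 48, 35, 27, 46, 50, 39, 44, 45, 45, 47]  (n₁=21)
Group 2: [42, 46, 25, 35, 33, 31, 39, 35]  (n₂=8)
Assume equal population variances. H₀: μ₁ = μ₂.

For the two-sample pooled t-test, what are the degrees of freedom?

df = n₁ + n₂ − 2 = 21 + 8 − 2 = 27

degrees of freedom = 27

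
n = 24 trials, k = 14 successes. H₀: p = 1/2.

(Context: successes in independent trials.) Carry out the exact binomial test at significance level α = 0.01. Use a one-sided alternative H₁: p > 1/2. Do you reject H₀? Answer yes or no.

Exact binomial: n=24, k=14, p₀=1/2=0.5000
P(X≥14) from Σ C(n,i)·p₀^i·(1−p₀)^(n−i)
p-value (one-sided, H₁ greater) = 0.27063
At α=0.01: p ≥ α → fail to reject H₀

reject H₀: no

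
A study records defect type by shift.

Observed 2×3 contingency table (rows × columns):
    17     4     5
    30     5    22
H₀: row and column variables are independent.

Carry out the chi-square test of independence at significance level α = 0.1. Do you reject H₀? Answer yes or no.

Row totals [26, 57], col totals [47, 9, 27], n=83
χ² = (17−14.72)²/14.72 + (4−2.82)²/2.82 + (5−8.46)²/8.46 + (30−32.28)²/32.28 + (5−6.18)²/6.18 + (22−18.54)²/18.54 = 3.2914
df = 2
p-value (upper-tail) = 0.19288
At α=0.1: p ≥ α → fail to reject H₀

reject H₀: no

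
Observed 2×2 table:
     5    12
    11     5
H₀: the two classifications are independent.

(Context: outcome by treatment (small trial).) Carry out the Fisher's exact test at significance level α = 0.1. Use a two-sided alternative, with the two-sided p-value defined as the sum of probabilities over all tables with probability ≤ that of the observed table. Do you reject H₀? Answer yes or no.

reject H₀: yes

Margins: r₁=17, r₂=16, c₁=16, c₂=17, n=33
p_obs = C(17,5)·C(16,11)/C(33,16); sum pmf over tables with pmf ≤ p_obs
p-value (two-sided) = 0.03808
At α=0.1: p < α → reject H₀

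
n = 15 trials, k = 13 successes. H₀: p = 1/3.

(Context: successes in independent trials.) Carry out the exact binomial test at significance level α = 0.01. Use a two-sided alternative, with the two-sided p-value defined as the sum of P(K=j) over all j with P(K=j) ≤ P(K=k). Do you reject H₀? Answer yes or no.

Exact binomial: n=15, k=13, p₀=1/3=0.3333
P(X=j) = C(n,j)·p₀^j·(1−p₀)^(n−j); p = Σ P(X=j) over j with P(X=j) ≤ P(X=13)
p-value (two-sided) = 0.00003
At α=0.01: p < α → reject H₀

reject H₀: yes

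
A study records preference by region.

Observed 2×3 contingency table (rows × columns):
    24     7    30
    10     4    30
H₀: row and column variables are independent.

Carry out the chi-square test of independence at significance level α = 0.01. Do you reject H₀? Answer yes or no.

reject H₀: no

Row totals [61, 44], col totals [34, 11, 60], n=105
χ² = (24−19.75)²/19.75 + (7−6.39)²/6.39 + (30−34.86)²/34.86 + (10−14.25)²/14.25 + (4−4.61)²/4.61 + (30−25.14)²/25.14 = 3.9336
df = 2
p-value (upper-tail) = 0.13990
At α=0.01: p ≥ α → fail to reject H₀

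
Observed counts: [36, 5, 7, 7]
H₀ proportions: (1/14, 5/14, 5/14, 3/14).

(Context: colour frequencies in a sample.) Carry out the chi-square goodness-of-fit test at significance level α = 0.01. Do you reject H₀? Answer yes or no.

reject H₀: yes

n = 55; E_i = n·p_i = [3.93, 19.64, 19.64, 11.79]
χ² = (36−3.93)²/3.93 + (5−19.64)²/19.64 + (7−19.64)²/19.64 + (7−11.79)²/11.79 = 282.8158
df = 3
p-value (upper-tail) = 0.00000
At α=0.01: p < α → reject H₀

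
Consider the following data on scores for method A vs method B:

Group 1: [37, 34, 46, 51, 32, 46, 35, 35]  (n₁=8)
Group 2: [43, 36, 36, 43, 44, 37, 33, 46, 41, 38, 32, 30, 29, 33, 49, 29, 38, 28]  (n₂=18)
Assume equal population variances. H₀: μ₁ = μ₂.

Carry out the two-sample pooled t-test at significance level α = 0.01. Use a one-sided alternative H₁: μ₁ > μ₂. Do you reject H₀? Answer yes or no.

reject H₀: no

x̄₁=39.500, s₁=7.071, n₁=8
x̄₂=36.944, s₂=6.329, n₂=18
s_p² = [7·7.071² + 17·6.329²]/24 = 42.9560
SE = √(s_p²·(1/8+1/18)) = 2.7850
t = (39.500−36.944)/2.7850 = 0.9176
df = 24
p-value (one-sided, H₁ greater) = 0.18397
At α=0.01: p ≥ α → fail to reject H₀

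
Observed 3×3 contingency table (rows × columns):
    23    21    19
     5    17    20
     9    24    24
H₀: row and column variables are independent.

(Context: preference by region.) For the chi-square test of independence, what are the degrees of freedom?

df = (r−1)(c−1) = (3−1)·(3−1) = 4

degrees of freedom = 4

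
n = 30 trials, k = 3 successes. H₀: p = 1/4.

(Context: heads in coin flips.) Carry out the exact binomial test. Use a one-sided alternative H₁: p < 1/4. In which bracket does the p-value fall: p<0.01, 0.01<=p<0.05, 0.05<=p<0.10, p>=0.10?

Exact binomial: n=30, k=3, p₀=1/4=0.2500
P(X≤3) from Σ C(n,i)·p₀^i·(1−p₀)^(n−i)
p-value (one-sided, H₁ less) = 0.03745
→ bracket: 0.01<=p<0.05

p-value bracket: 0.01<=p<0.05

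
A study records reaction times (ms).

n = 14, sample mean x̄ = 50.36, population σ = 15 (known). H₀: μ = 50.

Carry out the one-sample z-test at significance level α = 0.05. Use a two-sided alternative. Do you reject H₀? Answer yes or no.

SE = σ/√n = 15/√14 = 4.0089
z = (x̄−μ₀)/SE = (50.36−50)/4.0089 = 0.0898
p-value (two-sided) = 0.92845
At α=0.05: p ≥ α → fail to reject H₀

reject H₀: no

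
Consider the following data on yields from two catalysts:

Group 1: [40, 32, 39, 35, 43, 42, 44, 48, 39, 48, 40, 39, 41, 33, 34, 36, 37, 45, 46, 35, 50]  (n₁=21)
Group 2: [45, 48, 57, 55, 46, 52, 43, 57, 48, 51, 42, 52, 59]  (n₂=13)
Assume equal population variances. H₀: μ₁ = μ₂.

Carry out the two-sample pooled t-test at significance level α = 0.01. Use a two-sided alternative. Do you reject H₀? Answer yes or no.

x̄₁=40.286, s₁=5.217, n₁=21
x̄₂=50.385, s₂=5.576, n₂=13
s_p² = [20·5.217² + 12·5.576²]/32 = 28.6676
SE = √(s_p²·(1/21+1/13)) = 1.8895
t = (40.286−50.385)/1.8895 = -5.3447
df = 32
p-value (two-sided) = 0.00001
At α=0.01: p < α → reject H₀

reject H₀: yes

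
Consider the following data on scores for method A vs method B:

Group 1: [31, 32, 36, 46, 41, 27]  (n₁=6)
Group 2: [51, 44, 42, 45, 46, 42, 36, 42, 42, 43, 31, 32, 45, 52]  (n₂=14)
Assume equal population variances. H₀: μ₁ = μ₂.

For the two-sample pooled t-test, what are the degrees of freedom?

degrees of freedom = 18

df = n₁ + n₂ − 2 = 6 + 14 − 2 = 18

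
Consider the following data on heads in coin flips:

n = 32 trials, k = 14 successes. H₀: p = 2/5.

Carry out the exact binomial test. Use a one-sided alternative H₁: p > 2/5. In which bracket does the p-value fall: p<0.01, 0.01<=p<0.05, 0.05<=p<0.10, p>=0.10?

Exact binomial: n=32, k=14, p₀=2/5=0.4000
P(X≥14) from Σ C(n,i)·p₀^i·(1−p₀)^(n−i)
p-value (one-sided, H₁ greater) = 0.39614
→ bracket: p>=0.10

p-value bracket: p>=0.10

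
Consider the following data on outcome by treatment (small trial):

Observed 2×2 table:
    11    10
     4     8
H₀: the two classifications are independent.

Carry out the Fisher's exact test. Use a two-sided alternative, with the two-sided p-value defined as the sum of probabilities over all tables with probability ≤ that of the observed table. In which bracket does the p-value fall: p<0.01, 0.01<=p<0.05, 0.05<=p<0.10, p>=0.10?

Margins: r₁=21, r₂=12, c₁=15, c₂=18, n=33
p_obs = C(21,11)·C(12,4)/C(33,15); sum pmf over tables with pmf ≤ p_obs
p-value (two-sided) = 0.46880
→ bracket: p>=0.10

p-value bracket: p>=0.10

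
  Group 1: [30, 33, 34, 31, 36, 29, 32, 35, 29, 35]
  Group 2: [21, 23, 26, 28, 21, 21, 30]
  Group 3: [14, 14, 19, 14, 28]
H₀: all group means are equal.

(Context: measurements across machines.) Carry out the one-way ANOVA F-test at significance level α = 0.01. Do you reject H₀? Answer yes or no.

reject H₀: yes

Group means [32.40, 24.29, 17.80], grand mean 26.500
SSB = Σnᵢ(x̄ᵢ−x̄)² = 760.871; SSW = ΣΣ(x−x̄ᵢ)² = 292.629
MSB = 760.871/2 = 380.4357; MSW = 292.629/19 = 15.4015
F = MSB/MSW = 24.7012
df = (2, 19)
p-value (upper-tail) = 0.00001
At α=0.01: p < α → reject H₀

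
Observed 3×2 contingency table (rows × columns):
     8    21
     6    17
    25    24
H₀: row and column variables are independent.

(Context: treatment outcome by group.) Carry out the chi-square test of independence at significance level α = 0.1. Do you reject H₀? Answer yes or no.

reject H₀: yes

Row totals [29, 23, 49], col totals [39, 62], n=101
χ² = (8−11.20)²/11.20 + (21−17.80)²/17.80 + (6−8.88)²/8.88 + (17−14.12)²/14.12 + (25−18.92)²/18.92 + (24−30.08)²/30.08 = 6.1924
df = 2
p-value (upper-tail) = 0.04522
At α=0.1: p < α → reject H₀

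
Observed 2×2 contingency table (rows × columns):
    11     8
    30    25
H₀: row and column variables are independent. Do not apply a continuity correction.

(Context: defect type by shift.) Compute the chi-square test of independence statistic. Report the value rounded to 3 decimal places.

test statistic = 0.064

Row totals [19, 55], col totals [41, 33], n=74
χ² = (11−10.53)²/10.53 + (8−8.47)²/8.47 + (30−30.47)²/30.47 + (25−24.53)²/24.53 = 0.0641
df = 1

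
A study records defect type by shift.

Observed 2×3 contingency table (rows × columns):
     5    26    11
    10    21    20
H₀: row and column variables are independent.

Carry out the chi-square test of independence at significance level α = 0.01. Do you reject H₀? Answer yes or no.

Row totals [42, 51], col totals [15, 47, 31], n=93
χ² = (5−6.77)²/6.77 + (26−21.23)²/21.23 + (11−14.00)²/14.00 + (10−8.23)²/8.23 + (21−25.77)²/25.77 + (20−17.00)²/17.00 = 3.9778
df = 2
p-value (upper-tail) = 0.13685
At α=0.01: p ≥ α → fail to reject H₀

reject H₀: no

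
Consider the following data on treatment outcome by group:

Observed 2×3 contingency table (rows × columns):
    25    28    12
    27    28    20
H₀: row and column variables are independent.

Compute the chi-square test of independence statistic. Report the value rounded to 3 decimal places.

Row totals [65, 75], col totals [52, 56, 32], n=140
χ² = (25−24.14)²/24.14 + (28−26.00)²/26.00 + (12−14.86)²/14.86 + (27−27.86)²/27.86 + (28−30.00)²/30.00 + (20−17.14)²/17.14 = 1.3696
df = 2

test statistic = 1.370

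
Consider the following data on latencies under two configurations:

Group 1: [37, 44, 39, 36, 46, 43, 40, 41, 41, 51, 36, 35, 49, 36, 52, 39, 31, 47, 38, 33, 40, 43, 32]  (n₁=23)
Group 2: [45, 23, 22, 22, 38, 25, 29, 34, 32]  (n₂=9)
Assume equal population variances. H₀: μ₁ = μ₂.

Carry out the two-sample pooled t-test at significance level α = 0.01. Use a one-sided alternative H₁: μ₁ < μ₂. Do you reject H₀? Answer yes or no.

x̄₁=40.391, s₁=5.821, n₁=23
x̄₂=30.000, s₂=8.000, n₂=9
s_p² = [22·5.821² + 8·8.000²]/30 = 41.9159
SE = √(s_p²·(1/23+1/9)) = 2.5455
t = (40.391−30.000)/2.5455 = 4.0822
df = 30
p-value (one-sided, H₁ less) = 0.99985
At α=0.01: p ≥ α → fail to reject H₀

reject H₀: no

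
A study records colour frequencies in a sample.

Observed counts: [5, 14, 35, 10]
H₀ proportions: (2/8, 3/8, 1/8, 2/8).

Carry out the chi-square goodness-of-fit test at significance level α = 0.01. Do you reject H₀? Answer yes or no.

n = 64; E_i = n·p_i = [16.00, 24.00, 8.00, 16.00]
χ² = (5−16.00)²/16.00 + (14−24.00)²/24.00 + (35−8.00)²/8.00 + (10−16.00)²/16.00 = 105.1042
df = 3
p-value (upper-tail) = 0.00000
At α=0.01: p < α → reject H₀

reject H₀: yes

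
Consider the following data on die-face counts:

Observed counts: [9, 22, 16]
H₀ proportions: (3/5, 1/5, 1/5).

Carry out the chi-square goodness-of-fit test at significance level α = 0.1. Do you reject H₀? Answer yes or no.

reject H₀: yes

n = 47; E_i = n·p_i = [28.20, 9.40, 9.40]
χ² = (9−28.20)²/28.20 + (22−9.40)²/9.40 + (16−9.40)²/9.40 = 34.5957
df = 2
p-value (upper-tail) = 0.00000
At α=0.1: p < α → reject H₀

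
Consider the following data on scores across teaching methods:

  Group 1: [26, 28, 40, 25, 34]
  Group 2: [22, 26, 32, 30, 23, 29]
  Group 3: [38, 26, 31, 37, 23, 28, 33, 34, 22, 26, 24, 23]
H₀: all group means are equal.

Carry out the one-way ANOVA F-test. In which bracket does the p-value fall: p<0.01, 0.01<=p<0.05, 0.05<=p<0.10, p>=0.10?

p-value bracket: p>=0.10

Group means [30.60, 27.00, 28.75], grand mean 28.696
SSB = Σnᵢ(x̄ᵢ−x̄)² = 35.420; SSW = ΣΣ(x−x̄ᵢ)² = 593.450
MSB = 35.420/2 = 17.7098; MSW = 593.450/20 = 29.6725
F = MSB/MSW = 0.5968
df = (2, 20)
p-value (upper-tail) = 0.56006
→ bracket: p>=0.10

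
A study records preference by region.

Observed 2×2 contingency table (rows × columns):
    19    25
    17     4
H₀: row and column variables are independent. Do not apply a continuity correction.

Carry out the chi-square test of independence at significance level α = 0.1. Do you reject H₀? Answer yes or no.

Row totals [44, 21], col totals [36, 29], n=65
χ² = (19−24.37)²/24.37 + (25−19.63)²/19.63 + (17−11.63)²/11.63 + (4−9.37)²/9.37 = 8.2071
df = 1
p-value (upper-tail) = 0.00417
At α=0.1: p < α → reject H₀

reject H₀: yes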